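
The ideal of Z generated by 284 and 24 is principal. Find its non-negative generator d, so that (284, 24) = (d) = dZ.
In the PID Z, (a, b) is generated by gcd(a, b). Compute gcd(284, 24) with the extended Euclidean algorithm, tracking rows (r, s, t) with s·284 + t·24 = r:
  row A: (284, 1, 0)   [1·284 + 0·24 = 284]
  row B: (24, 0, 1)   [0·284 + 1·24 = 24]
  284 = 11·24 + 20   → row C = row A − 11·row B = (20, 1, −11)   [check: 1·284 − 11·24 = 20]
  24 = 1·20 + 4   → row D = row B − 1·row C = (4, −1, 12)   [check: −1·284 + 12·24 = 4]
  20 = 5·4 + 0   → remainder 0, stop. gcd = 4 (last nonzero row D).
So gcd(284, 24) = 4, with Bézout identity −1·284 + 12·24 = 4. Containment (⊇): the Bézout identity exhibits 4 as an element of (284, 24), giving (4) ⊆ (284, 24). Containment (⊆): since 4 | 284 and 4 | 24 (284 = 4·71, 24 = 4·6), every Z-linear combination of 284 and 24 is divisible by 4, so (284, 24) ⊆ (4). Therefore (284, 24) = (4), d = 4.

Final answer: (284, 24) = (4); d = 4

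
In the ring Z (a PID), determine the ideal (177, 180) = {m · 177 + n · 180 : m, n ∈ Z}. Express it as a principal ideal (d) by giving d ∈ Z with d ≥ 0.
In the PID Z, (a, b) is generated by gcd(a, b). Compute gcd(180, 177) with the extended Euclidean algorithm, tracking rows (r, s, t) with s·180 + t·177 = r:
  row A: (180, 1, 0)   [1·180 + 0·177 = 180]
  row B: (177, 0, 1)   [0·180 + 1·177 = 177]
  180 = 1·177 + 3   → row C = row A − 1·row B = (3, 1, −1)   [check: 1·180 − 1·177 = 3]
  177 = 59·3 + 0   → remainder 0, stop. gcd = 3 (last nonzero row C).
So gcd(177, 180) = 3, with Bézout identity 1·180 − 1·177 = 3. Containment (⊇): the Bézout identity exhibits 3 as an element of (177, 180), giving (3) ⊆ (177, 180). Containment (⊆): since 3 | 177 and 3 | 180 (177 = 3·59, 180 = 3·60), every Z-linear combination of 177 and 180 is divisible by 3, so (177, 180) ⊆ (3). Therefore (177, 180) = (3), d = 3.

Final answer: (177, 180) = (3); d = 3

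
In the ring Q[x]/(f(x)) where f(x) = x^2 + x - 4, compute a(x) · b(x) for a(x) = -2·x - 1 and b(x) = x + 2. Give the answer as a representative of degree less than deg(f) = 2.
a · b ≡ -3·x - 10 (mod f(x))

First multiply in Q[x] without reducing: a · b = -2·x^2 - 5·x - 2. Now divide by f(x) = x^2 + x - 4, eliminating the leading term at each step:
  leading term -2·x^2: subtract (-2)·f(x) = -2·x^2 - 2·x + 8, leaving -3·x - 10
The degree is now < 2, so this is the remainder. Hence a · b ≡ -3·x - 10 in Q[x]/(f).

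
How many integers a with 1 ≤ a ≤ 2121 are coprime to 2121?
The number of a ∈ {1, ..., 2121} with gcd(a, 2121) = 1 is by definition Euler's totient φ(2121). φ is multiplicative, with φ(p^e) = p^e − p^(e−1). Factorise 2121 = 3 · 7 · 101. Then
  φ(2121) = (3 − 1) · (7 − 1) · (101 − 1) = 2 · 6 · 100 = 1200.
So there are 1200 such integers.

Final answer: 1200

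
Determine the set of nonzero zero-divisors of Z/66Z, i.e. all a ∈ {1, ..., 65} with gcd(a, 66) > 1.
An element a ∈ Z/66Z (with a ≠ 0) is a zero-divisor iff gcd(a, 66) > 1 (because a is a unit precisely when gcd(a, n) = 1, and in Z/nZ every nonzero, non-unit element is a zero-divisor). Scan a = 1, ..., 65 and keep those with gcd(a, 66) > 1:
  gcd(2, 66) = 2, gcd(3, 66) = 3, gcd(4, 66) = 2, gcd(6, 66) = 6, gcd(8, 66) = 2, gcd(9, 66) = 3, gcd(10, 66) = 2, gcd(11, 66) = 11, gcd(12, 66) = 6, gcd(14, 66) = 2, gcd(15, 66) = 3, gcd(16, 66) = 2, gcd(18, 66) = 6, gcd(20, 66) = 2, gcd(21, 66) = 3, gcd(22, 66) = 22, gcd(24, 66) = 6, gcd(26, 66) = 2, gcd(27, 66) = 3, gcd(28, 66) = 2, gcd(30, 66) = 6, gcd(32, 66) = 2, gcd(33, 66) = 33, gcd(34, 66) = 2, gcd(36, 66) = 6, gcd(38, 66) = 2, gcd(39, 66) = 3, gcd(40, 66) = 2, gcd(42, 66) = 6, gcd(44, 66) = 22, gcd(45, 66) = 3, gcd(46, 66) = 2, gcd(48, 66) = 6, gcd(50, 66) = 2, gcd(51, 66) = 3, gcd(52, 66) = 2, gcd(54, 66) = 6, gcd(55, 66) = 11, gcd(56, 66) = 2, gcd(57, 66) = 3, gcd(58, 66) = 2, gcd(60, 66) = 6, gcd(62, 66) = 2, gcd(63, 66) = 3, gcd(64, 66) = 2.
All other a ∈ {1, ..., 65} have gcd(a, 66) = 1 and are units. So the nonzero zero-divisors are exactly the 45 values of a appearing in this scan.

Final answer: nonzero zero-divisors of Z/66Z = {2, 3, 4, 6, 8, 9, 10, 11, 12, 14, 15, 16, 18, 20, 21, 22, 24, 26, 27, 28, 30, 32, 33, 34, 36, 38, 39, 40, 42, 44, 45, 46, 48, 50, 51, 52, 54, 55, 56, 57, 58, 60, 62, 63, 64}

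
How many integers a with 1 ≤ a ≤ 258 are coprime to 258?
The number of a ∈ {1, ..., 258} with gcd(a, 258) = 1 is by definition Euler's totient φ(258). φ is multiplicative, with φ(p^e) = p^e − p^(e−1). Factorise 258 = 2 · 3 · 43. Then
  φ(258) = (2 − 1) · (3 − 1) · (43 − 1) = 1 · 2 · 42 = 84.
So there are 84 such integers.

Final answer: 84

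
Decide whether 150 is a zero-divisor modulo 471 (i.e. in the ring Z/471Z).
gcd(150, 471) = 3 > 1, so 150 is not a unit in Z/471Z. In Z/nZ every nonzero non-unit is a zero-divisor: explicitly, take b = 471/gcd = 157 ≠ 0 (mod 471); then 150·157 = 23550 = 50·471, i.e. 150·157 ≡ 0 (mod 471). So 150 is a zero-divisor.

Final answer: YES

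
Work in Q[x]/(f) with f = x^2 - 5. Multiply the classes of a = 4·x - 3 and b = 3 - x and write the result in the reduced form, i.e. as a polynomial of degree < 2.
First multiply in Q[x] without reducing: a · b = -4·x^2 + 15·x - 9. Now divide by f(x) = x^2 - 5, eliminating the leading term at each step:
  leading term -4·x^2: subtract (-4)·f(x) = 20 - 4·x^2, leaving 15·x - 29
The degree is now < 2, so this is the remainder. Hence a · b ≡ 15·x - 29 in Q[x]/(f).

Final answer: a · b ≡ 15·x - 29 (mod f(x))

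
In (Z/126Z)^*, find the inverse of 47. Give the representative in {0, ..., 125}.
Apply the extended Euclidean algorithm to (126, 47), tracking rows (r, s, t) with s·126 + t·47 = r. Each division r_prev = q·r_cur + r_new produces the new row as (previous row) − q·(current row):
  row A: (126, 1, 0)   [1·126 + 0·47 = 126]
  row B: (47, 0, 1)   [0·126 + 1·47 = 47]
  126 = 2·47 + 32   → row C = row A − 2·row B = (32, 1, −2)   [check: 1·126 − 2·47 = 32]
  47 = 1·32 + 15   → row D = row B − 1·row C = (15, −1, 3)   [check: −1·126 + 3·47 = 15]
  32 = 2·15 + 2   → row E = row C − 2·row D = (2, 3, −8)   [check: 3·126 − 8·47 = 2]
  15 = 7·2 + 1   → row F = row D − 7·row E = (1, −22, 59)   [check: −22·126 + 59·47 = 1]
  2 = 2·1 + 0   → remainder 0, stop. gcd = 1 (last nonzero row F).
The gcd is 1, so 47 is invertible mod 126. The last nonzero row gives −22·126 + 59·47 = 1, so t = 59. So 47^(−1) ≡ 59 (mod 126). Verify: 47 · 59 = 2773 ≡ 1 (mod 126). ✓

Final answer: 47^(−1) ≡ 59 (mod 126)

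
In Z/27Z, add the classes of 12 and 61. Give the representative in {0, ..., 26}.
19

Reduce the summands first: 61 ≡ 7 (mod 27), so 12 + 61 ≡ 12 + 7 (mod 27). 12 + 7 = 19; 19 = 0·27 + 19, so (12 + 61) mod 27 = 19.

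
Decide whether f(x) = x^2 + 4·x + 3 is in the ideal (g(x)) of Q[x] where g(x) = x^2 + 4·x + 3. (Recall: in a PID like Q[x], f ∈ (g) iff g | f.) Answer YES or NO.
In Q[x] the ideal (g) consists of all multiples of g, so f ∈ (g) iff g | f, i.e. iff the remainder of f on division by g is 0. Divide f by g (g is monic, so eliminate the leading term of the running remainder at each step):
  leading term x^2: subtract (1)·g(x) = x^2 + 4·x + 3, leaving 0
The remainder is 0, so f(x) = g(x) · h(x) with h(x) = 1. Hence g | f, i.e. f ∈ (g).

Final answer: YES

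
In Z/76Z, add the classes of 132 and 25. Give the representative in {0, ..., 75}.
Reduce the summands first: 132 ≡ 56 (mod 76), so 132 + 25 ≡ 56 + 25 (mod 76). 56 + 25 = 81; 81 = 1·76 + 5, so (132 + 25) mod 76 = 5.

Final answer: 5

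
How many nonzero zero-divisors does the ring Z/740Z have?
Z/740Z has 451 nonzero zero-divisors

In Z/740Z each nonzero element is either a unit (gcd with 740 is 1) or a zero-divisor (gcd > 1). The number of units is φ(740): factorise 740 = 2^2 · 5 · 37, so φ(740) = (2^2 − 2^1) · (5 − 1) · (37 − 1) = 2 · 4 · 36 = 288. The nonzero elements number 740 − 1 = 739. Hence the nonzero zero-divisors number 739 − 288 = 451.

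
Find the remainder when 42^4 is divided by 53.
Use repeated squaring. Binary(4) = 100. Walk through the bits of the exponent 4 left-to-right: at each bit after the leading one, square the running value, then multiply by 42 if the bit is 1 (always reducing mod 53):
  bit 1 = 1 (leading): start with 42.
  bit 2 = 0: square 42^2 = 1764 ≡ 15 (mod 53).
  bit 3 = 0: square 15^2 = 225 ≡ 13 (mod 53).
Final value: 42^4 ≡ 13 (mod 53).

Final answer: 13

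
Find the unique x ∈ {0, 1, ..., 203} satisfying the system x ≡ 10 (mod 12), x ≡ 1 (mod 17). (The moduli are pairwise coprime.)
x ≡ 154 (mod 204); the representative in [0, 204) is 154

The moduli 12, 17 are pairwise coprime, so by the CRT there is a unique solution mod 12·17 = 204.
Solve by successive substitution. Start with x ≡ 10 (mod 12).
  Combine with x ≡ 1 (mod 17): write x = 10 + 12·t and require 10 + 12·t ≡ 1 (mod 17), i.e. 12·t ≡ 1 − 10 ≡ 8 (mod 17). Since 12^(−1) ≡ 10 (mod 17), t ≡ 10·8 ≡ 12 (mod 17). So x ≡ 10 + 12·12 = 154 (mod 204).
Unique solution in [0, 204): x = 154.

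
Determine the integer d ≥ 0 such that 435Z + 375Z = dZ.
(435, 375) = (15); d = 15

In the PID Z, (a, b) is generated by gcd(a, b). Compute gcd(435, 375) with the extended Euclidean algorithm, tracking rows (r, s, t) with s·435 + t·375 = r:
  row A: (435, 1, 0)   [1·435 + 0·375 = 435]
  row B: (375, 0, 1)   [0·435 + 1·375 = 375]
  435 = 1·375 + 60   → row C = row A − 1·row B = (60, 1, −1)   [check: 1·435 − 1·375 = 60]
  375 = 6·60 + 15   → row D = row B − 6·row C = (15, −6, 7)   [check: −6·435 + 7·375 = 15]
  60 = 4·15 + 0   → remainder 0, stop. gcd = 15 (last nonzero row D).
So gcd(435, 375) = 15, with Bézout identity −6·435 + 7·375 = 15. Containment (⊇): the Bézout identity exhibits 15 as an element of (435, 375), giving (15) ⊆ (435, 375). Containment (⊆): since 15 | 435 and 15 | 375 (435 = 15·29, 375 = 15·25), every Z-linear combination of 435 and 375 is divisible by 15, so (435, 375) ⊆ (15). Therefore (435, 375) = (15), d = 15.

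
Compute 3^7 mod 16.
Use repeated squaring. Binary(7) = 111. Walk through the bits of the exponent 7 left-to-right: at each bit after the leading one, square the running value, then multiply by 3 if the bit is 1 (always reducing mod 16):
  bit 1 = 1 (leading): start with 3.
  bit 2 = 1: square 3^2 = 9; bit is 1, so multiply 9·3 = 27 ≡ 11 (mod 16).
  bit 3 = 1: square 11^2 = 121 ≡ 9; bit is 1, so multiply 9·3 = 27 ≡ 11 (mod 16).
Final value: 3^7 ≡ 11 (mod 16).

Final answer: 11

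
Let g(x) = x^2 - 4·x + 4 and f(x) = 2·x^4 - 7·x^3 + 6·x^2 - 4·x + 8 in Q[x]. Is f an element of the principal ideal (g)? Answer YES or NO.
YES

In Q[x] the ideal (g) consists of all multiples of g, so f ∈ (g) iff g | f, i.e. iff the remainder of f on division by g is 0. Divide f by g (g is monic, so eliminate the leading term of the running remainder at each step):
  leading term 2·x^4: subtract (2·x^2)·g(x) = 2·x^4 - 8·x^3 + 8·x^2, leaving x^3 - 2·x^2 - 4·x + 8
  leading term x^3: subtract (x)·g(x) = x^3 - 4·x^2 + 4·x, leaving 2·x^2 - 8·x + 8
  leading term 2·x^2: subtract (2)·g(x) = 2·x^2 - 8·x + 8, leaving 0
The remainder is 0, so f(x) = g(x) · h(x) with h(x) = 2·x^2 + x + 2. Hence g | f, i.e. f ∈ (g).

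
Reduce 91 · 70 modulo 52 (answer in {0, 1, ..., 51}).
Reduce the factors first: 91 ≡ 39, 70 ≡ 18 (mod 52), so 91 · 70 ≡ 39 · 18 (mod 52). 39 · 18 = 702. Dividing by 52: 702 = 13·52 + 26. So (91 · 70) mod 52 = 26.

Final answer: 26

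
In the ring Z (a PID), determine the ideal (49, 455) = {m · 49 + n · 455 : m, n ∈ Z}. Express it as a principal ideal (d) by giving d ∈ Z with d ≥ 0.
In the PID Z, (a, b) is generated by gcd(a, b). Compute gcd(455, 49) with the extended Euclidean algorithm, tracking rows (r, s, t) with s·455 + t·49 = r:
  row A: (455, 1, 0)   [1·455 + 0·49 = 455]
  row B: (49, 0, 1)   [0·455 + 1·49 = 49]
  455 = 9·49 + 14   → row C = row A − 9·row B = (14, 1, −9)   [check: 1·455 − 9·49 = 14]
  49 = 3·14 + 7   → row D = row B − 3·row C = (7, −3, 28)   [check: −3·455 + 28·49 = 7]
  14 = 2·7 + 0   → remainder 0, stop. gcd = 7 (last nonzero row D).
So gcd(49, 455) = 7, with Bézout identity −3·455 + 28·49 = 7. Containment (⊇): the Bézout identity exhibits 7 as an element of (49, 455), giving (7) ⊆ (49, 455). Containment (⊆): since 7 | 49 and 7 | 455 (49 = 7·7, 455 = 7·65), every Z-linear combination of 49 and 455 is divisible by 7, so (49, 455) ⊆ (7). Therefore (49, 455) = (7), d = 7.

Final answer: (49, 455) = (7); d = 7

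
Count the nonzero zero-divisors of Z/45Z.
Z/45Z has 20 nonzero zero-divisors

In Z/45Z each nonzero element is either a unit (gcd with 45 is 1) or a zero-divisor (gcd > 1). The number of units is φ(45): factorise 45 = 3^2 · 5, so φ(45) = (3^2 − 3^1) · (5 − 1) = 6 · 4 = 24. The nonzero elements number 45 − 1 = 44. Hence the nonzero zero-divisors number 44 − 24 = 20.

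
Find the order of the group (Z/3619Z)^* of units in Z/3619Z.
|(Z/3619Z)^*| = 2760

(Z/3619Z)^* consists of the classes a with gcd(a, 3619) = 1, so its order is φ(3619). φ is multiplicative, with φ(p^e) = p^e − p^(e−1). Factorise 3619 = 7 · 11 · 47. Then
  φ(3619) = (7 − 1) · (11 − 1) · (47 − 1) = 6 · 10 · 46 = 2760.
Thus |(Z/3619Z)^*| = 2760.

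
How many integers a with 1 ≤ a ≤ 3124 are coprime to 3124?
The number of a ∈ {1, ..., 3124} with gcd(a, 3124) = 1 is by definition Euler's totient φ(3124). φ is multiplicative, with φ(p^e) = p^e − p^(e−1). Factorise 3124 = 2^2 · 11 · 71. Then
  φ(3124) = (2^2 − 2^1) · (11 − 1) · (71 − 1) = 2 · 10 · 70 = 1400.
So there are 1400 such integers.

Final answer: 1400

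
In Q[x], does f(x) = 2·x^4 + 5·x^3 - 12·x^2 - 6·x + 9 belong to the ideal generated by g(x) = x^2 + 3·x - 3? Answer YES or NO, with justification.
YES

In Q[x] the ideal (g) consists of all multiples of g, so f ∈ (g) iff g | f, i.e. iff the remainder of f on division by g is 0. Divide f by g (g is monic, so eliminate the leading term of the running remainder at each step):
  leading term 2·x^4: subtract (2·x^2)·g(x) = 2·x^4 + 6·x^3 - 6·x^2, leaving -x^3 - 6·x^2 - 6·x + 9
  leading term -x^3: subtract (-x)·g(x) = -x^3 - 3·x^2 + 3·x, leaving -3·x^2 - 9·x + 9
  leading term -3·x^2: subtract (-3)·g(x) = -3·x^2 - 9·x + 9, leaving 0
The remainder is 0, so f(x) = g(x) · h(x) with h(x) = 2·x^2 - x - 3. Hence g | f, i.e. f ∈ (g).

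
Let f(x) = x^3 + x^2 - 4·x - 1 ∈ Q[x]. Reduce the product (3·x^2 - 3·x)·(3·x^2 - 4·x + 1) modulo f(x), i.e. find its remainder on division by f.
a · b ≡ 81·x^2 - 114·x - 30 (mod f(x))

First multiply in Q[x] without reducing: a · b = 9·x^4 - 21·x^3 + 15·x^2 - 3·x. Now divide by f(x) = x^3 + x^2 - 4·x - 1, eliminating the leading term at each step:
  leading term 9·x^4: subtract (9·x)·f(x) = 9·x^4 + 9·x^3 - 36·x^2 - 9·x, leaving -30·x^3 + 51·x^2 + 6·x
  leading term -30·x^3: subtract (-30)·f(x) = -30·x^3 - 30·x^2 + 120·x + 30, leaving 81·x^2 - 114·x - 30
The degree is now < 3, so this is the remainder. Hence a · b ≡ 81·x^2 - 114·x - 30 in Q[x]/(f).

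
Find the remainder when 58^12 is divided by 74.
Use repeated squaring. Binary(12) = 1100. Walk through the bits of the exponent 12 left-to-right: at each bit after the leading one, square the running value, then multiply by 58 if the bit is 1 (always reducing mod 74):
  bit 1 = 1 (leading): start with 58.
  bit 2 = 1: square 58^2 = 3364 ≡ 34; bit is 1, so multiply 34·58 = 1972 ≡ 48 (mod 74).
  bit 3 = 0: square 48^2 = 2304 ≡ 10 (mod 74).
  bit 4 = 0: square 10^2 = 100 ≡ 26 (mod 74).
Final value: 58^12 ≡ 26 (mod 74).

Final answer: 26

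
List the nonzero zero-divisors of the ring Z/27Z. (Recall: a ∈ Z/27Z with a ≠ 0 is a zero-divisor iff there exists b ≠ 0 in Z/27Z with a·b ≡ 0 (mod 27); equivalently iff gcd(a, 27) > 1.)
An element a ∈ Z/27Z (with a ≠ 0) is a zero-divisor iff gcd(a, 27) > 1 (because a is a unit precisely when gcd(a, n) = 1, and in Z/nZ every nonzero, non-unit element is a zero-divisor). Scan a = 1, ..., 26 and keep those with gcd(a, 27) > 1:
  gcd(3, 27) = 3, gcd(6, 27) = 3, gcd(9, 27) = 9, gcd(12, 27) = 3, gcd(15, 27) = 3, gcd(18, 27) = 9, gcd(21, 27) = 3, gcd(24, 27) = 3.
All other a ∈ {1, ..., 26} have gcd(a, 27) = 1 and are units. So the nonzero zero-divisors are exactly the 8 values of a appearing in this scan.

Final answer: nonzero zero-divisors of Z/27Z = {3, 6, 9, 12, 15, 18, 21, 24}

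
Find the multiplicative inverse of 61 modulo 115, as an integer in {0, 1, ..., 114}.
Apply the extended Euclidean algorithm to (115, 61), tracking rows (r, s, t) with s·115 + t·61 = r. Each division r_prev = q·r_cur + r_new produces the new row as (previous row) − q·(current row):
  row A: (115, 1, 0)   [1·115 + 0·61 = 115]
  row B: (61, 0, 1)   [0·115 + 1·61 = 61]
  115 = 1·61 + 54   → row C = row A − 1·row B = (54, 1, −1)   [check: 1·115 − 1·61 = 54]
  61 = 1·54 + 7   → row D = row B − 1·row C = (7, −1, 2)   [check: −1·115 + 2·61 = 7]
  54 = 7·7 + 5   → row E = row C − 7·row D = (5, 8, −15)   [check: 8·115 − 15·61 = 5]
  7 = 1·5 + 2   → row F = row D − 1·row E = (2, −9, 17)   [check: −9·115 + 17·61 = 2]
  5 = 2·2 + 1   → row G = row E − 2·row F = (1, 26, −49)   [check: 26·115 − 49·61 = 1]
  2 = 2·1 + 0   → remainder 0, stop. gcd = 1 (last nonzero row G).
The gcd is 1, so 61 is invertible mod 115. The last nonzero row gives 26·115 − 49·61 = 1, so t = −49. So 61^(−1) ≡ −49 ≡ 66 (mod 115). Verify: 61 · 66 = 4026 ≡ 1 (mod 115). ✓

Final answer: 61^(−1) ≡ 66 (mod 115)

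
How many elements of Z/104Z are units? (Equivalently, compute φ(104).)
An element a ∈ Z/104Z is a unit iff gcd(a, 104) = 1, so the number of units is φ(104). φ is multiplicative, with φ(p^e) = p^e − p^(e−1). Factorise 104 = 2^3 · 13. Then
  φ(104) = (2^3 − 2^2) · (13 − 1) = 4 · 12 = 48.

Final answer: Z/104Z has φ(104) = 48 units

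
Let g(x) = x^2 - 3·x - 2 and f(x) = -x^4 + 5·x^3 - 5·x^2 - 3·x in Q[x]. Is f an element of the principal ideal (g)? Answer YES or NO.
NO

In Q[x] the ideal (g) consists of all multiples of g, so f ∈ (g) iff g | f, i.e. iff the remainder of f on division by g is 0. Divide f by g (g is monic, so eliminate the leading term of the running remainder at each step):
  leading term -x^4: subtract (-x^2)·g(x) = -x^4 + 3·x^3 + 2·x^2, leaving 2·x^3 - 7·x^2 - 3·x
  leading term 2·x^3: subtract (2·x)·g(x) = 2·x^3 - 6·x^2 - 4·x, leaving -x^2 + x
  leading term -x^2: subtract (-1)·g(x) = -x^2 + 3·x + 2, leaving -2·x - 2
The remainder r(x) = -2·x - 2 ≠ 0 (and deg r < deg g), so g ∤ f, i.e. f ∉ (g).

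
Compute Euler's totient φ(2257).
φ(2257) = 2160

φ is multiplicative, with φ(p^e) = p^e − p^(e−1). Factorise 2257 = 37 · 61. Then
  φ(2257) = (37 − 1) · (61 − 1) = 36 · 60 = 2160.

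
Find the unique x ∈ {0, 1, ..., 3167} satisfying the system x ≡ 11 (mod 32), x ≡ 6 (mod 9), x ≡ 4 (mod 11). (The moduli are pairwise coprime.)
The moduli 32, 9, 11 are pairwise coprime, so by the CRT there is a unique solution mod 32·9·11 = 3168.
Solve by successive substitution. Start with x ≡ 11 (mod 32).
  Combine with x ≡ 6 (mod 9): write x = 11 + 32·t and require 11 + 32·t ≡ 6 (mod 9), i.e. 32·t ≡ 6 − 11 ≡ 4 (mod 9). Since 32^(−1) ≡ 2 (mod 9) (32 ≡ 5 (mod 9)), t ≡ 2·4 ≡ 8 (mod 9). So x ≡ 11 + 32·8 = 267 (mod 288).
  Combine with x ≡ 4 (mod 11): write x = 267 + 288·t and require 267 + 288·t ≡ 4 (mod 11), i.e. 288·t ≡ 4 − 267 ≡ 1 (mod 11). Since 288^(−1) ≡ 6 (mod 11) (288 ≡ 2 (mod 11)), t ≡ 6·1 ≡ 6 (mod 11). So x ≡ 267 + 288·6 = 1995 (mod 3168).
Unique solution in [0, 3168): x = 1995.

Final answer: x ≡ 1995 (mod 3168); the representative in [0, 3168) is 1995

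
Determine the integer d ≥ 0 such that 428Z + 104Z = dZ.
In the PID Z, (a, b) is generated by gcd(a, b). Compute gcd(428, 104) with the extended Euclidean algorithm, tracking rows (r, s, t) with s·428 + t·104 = r:
  row A: (428, 1, 0)   [1·428 + 0·104 = 428]
  row B: (104, 0, 1)   [0·428 + 1·104 = 104]
  428 = 4·104 + 12   → row C = row A − 4·row B = (12, 1, −4)   [check: 1·428 − 4·104 = 12]
  104 = 8·12 + 8   → row D = row B − 8·row C = (8, −8, 33)   [check: −8·428 + 33·104 = 8]
  12 = 1·8 + 4   → row E = row C − 1·row D = (4, 9, −37)   [check: 9·428 − 37·104 = 4]
  8 = 2·4 + 0   → remainder 0, stop. gcd = 4 (last nonzero row E).
So gcd(428, 104) = 4, with Bézout identity 9·428 − 37·104 = 4. Containment (⊇): the Bézout identity exhibits 4 as an element of (428, 104), giving (4) ⊆ (428, 104). Containment (⊆): since 4 | 428 and 4 | 104 (428 = 4·107, 104 = 4·26), every Z-linear combination of 428 and 104 is divisible by 4, so (428, 104) ⊆ (4). Therefore (428, 104) = (4), d = 4.

Final answer: (428, 104) = (4); d = 4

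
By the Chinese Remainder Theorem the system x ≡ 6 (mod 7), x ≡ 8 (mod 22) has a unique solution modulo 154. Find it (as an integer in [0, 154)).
x ≡ 118 (mod 154); the representative in [0, 154) is 118

The moduli 7, 22 are pairwise coprime, so by the CRT there is a unique solution mod 7·22 = 154.
Solve by successive substitution. Start with x ≡ 6 (mod 7).
  Combine with x ≡ 8 (mod 22): write x = 6 + 7·t and require 6 + 7·t ≡ 8 (mod 22), i.e. 7·t ≡ 8 − 6 ≡ 2 (mod 22). Since 7^(−1) ≡ 19 (mod 22), t ≡ 19·2 ≡ 16 (mod 22). So x ≡ 6 + 7·16 = 118 (mod 154).
Unique solution in [0, 154): x = 118.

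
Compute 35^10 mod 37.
Use repeated squaring. Binary(10) = 1010. Walk through the bits of the exponent 10 left-to-right: at each bit after the leading one, square the running value, then multiply by 35 if the bit is 1 (always reducing mod 37):
  bit 1 = 1 (leading): start with 35.
  bit 2 = 0: square 35^2 = 1225 ≡ 4 (mod 37).
  bit 3 = 1: square 4^2 = 16; bit is 1, so multiply 16·35 = 560 ≡ 5 (mod 37).
  bit 4 = 0: square 5^2 = 25 (mod 37).
Final value: 35^10 ≡ 25 (mod 37).

Final answer: 25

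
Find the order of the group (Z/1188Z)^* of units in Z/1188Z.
(Z/1188Z)^* consists of the classes a with gcd(a, 1188) = 1, so its order is φ(1188). φ is multiplicative, with φ(p^e) = p^e − p^(e−1). Factorise 1188 = 2^2 · 3^3 · 11. Then
  φ(1188) = (2^2 − 2^1) · (3^3 − 3^2) · (11 − 1) = 2 · 18 · 10 = 360.
Thus |(Z/1188Z)^*| = 360.

Final answer: |(Z/1188Z)^*| = 360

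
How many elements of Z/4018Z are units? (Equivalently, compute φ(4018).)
An element a ∈ Z/4018Z is a unit iff gcd(a, 4018) = 1, so the number of units is φ(4018). φ is multiplicative, with φ(p^e) = p^e − p^(e−1). Factorise 4018 = 2 · 7^2 · 41. Then
  φ(4018) = (2 − 1) · (7^2 − 7^1) · (41 − 1) = 1 · 42 · 40 = 1680.

Final answer: Z/4018Z has φ(4018) = 1680 units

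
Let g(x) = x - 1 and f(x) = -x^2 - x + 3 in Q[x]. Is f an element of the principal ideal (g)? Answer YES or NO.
NO

In Q[x] the ideal (g) consists of all multiples of g, so f ∈ (g) iff g | f, i.e. iff the remainder of f on division by g is 0. Divide f by g (g is monic, so eliminate the leading term of the running remainder at each step):
  leading term -x^2: subtract (-x)·g(x) = -x^2 + x, leaving 3 - 2·x
  leading term -2·x: subtract (-2)·g(x) = 2 - 2·x, leaving 1
The remainder r(x) = 1 ≠ 0 (and deg r < deg g), so g ∤ f, i.e. f ∉ (g).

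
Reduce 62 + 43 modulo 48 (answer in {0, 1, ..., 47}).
9

Reduce the summands first: 62 ≡ 14 (mod 48), so 62 + 43 ≡ 14 + 43 (mod 48). 14 + 43 = 57; 57 = 1·48 + 9, so (62 + 43) mod 48 = 9.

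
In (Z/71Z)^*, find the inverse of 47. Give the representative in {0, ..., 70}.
47^(−1) ≡ 68 (mod 71)

Apply the extended Euclidean algorithm to (71, 47), tracking rows (r, s, t) with s·71 + t·47 = r. Each division r_prev = q·r_cur + r_new produces the new row as (previous row) − q·(current row):
  row A: (71, 1, 0)   [1·71 + 0·47 = 71]
  row B: (47, 0, 1)   [0·71 + 1·47 = 47]
  71 = 1·47 + 24   → row C = row A − 1·row B = (24, 1, −1)   [check: 1·71 − 1·47 = 24]
  47 = 1·24 + 23   → row D = row B − 1·row C = (23, −1, 2)   [check: −1·71 + 2·47 = 23]
  24 = 1·23 + 1   → row E = row C − 1·row D = (1, 2, −3)   [check: 2·71 − 3·47 = 1]
  23 = 23·1 + 0   → remainder 0, stop. gcd = 1 (last nonzero row E).
The gcd is 1, so 47 is invertible mod 71. The last nonzero row gives 2·71 − 3·47 = 1, so t = −3. So 47^(−1) ≡ −3 ≡ 68 (mod 71). Verify: 47 · 68 = 3196 ≡ 1 (mod 71). ✓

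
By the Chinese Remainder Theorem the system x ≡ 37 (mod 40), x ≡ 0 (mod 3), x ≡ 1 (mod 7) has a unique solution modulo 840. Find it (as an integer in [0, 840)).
x ≡ 477 (mod 840); the representative in [0, 840) is 477

The moduli 40, 3, 7 are pairwise coprime, so by the CRT there is a unique solution mod 40·3·7 = 840.
Solve by successive substitution. Start with x ≡ 37 (mod 40).
  Combine with x ≡ 0 (mod 3): write x = 37 + 40·t and require 37 + 40·t ≡ 0 (mod 3), i.e. 40·t ≡ 0 − 37 ≡ 2 (mod 3). Since 40^(−1) ≡ 1 (mod 3) (40 ≡ 1 (mod 3)), t ≡ 1·2 ≡ 2 (mod 3). So x ≡ 37 + 40·2 = 117 (mod 120).
  Combine with x ≡ 1 (mod 7): write x = 117 + 120·t and require 117 + 120·t ≡ 1 (mod 7), i.e. 120·t ≡ 1 − 117 ≡ 3 (mod 7). Since 120^(−1) ≡ 1 (mod 7) (120 ≡ 1 (mod 7)), t ≡ 1·3 ≡ 3 (mod 7). So x ≡ 117 + 120·3 = 477 (mod 840).
Unique solution in [0, 840): x = 477.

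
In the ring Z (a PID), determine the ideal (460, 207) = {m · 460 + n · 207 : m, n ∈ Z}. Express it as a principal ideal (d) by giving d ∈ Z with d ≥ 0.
(460, 207) = (23); d = 23

In the PID Z, (a, b) is generated by gcd(a, b). Compute gcd(460, 207) with the extended Euclidean algorithm, tracking rows (r, s, t) with s·460 + t·207 = r:
  row A: (460, 1, 0)   [1·460 + 0·207 = 460]
  row B: (207, 0, 1)   [0·460 + 1·207 = 207]
  460 = 2·207 + 46   → row C = row A − 2·row B = (46, 1, −2)   [check: 1·460 − 2·207 = 46]
  207 = 4·46 + 23   → row D = row B − 4·row C = (23, −4, 9)   [check: −4·460 + 9·207 = 23]
  46 = 2·23 + 0   → remainder 0, stop. gcd = 23 (last nonzero row D).
So gcd(460, 207) = 23, with Bézout identity −4·460 + 9·207 = 23. Containment (⊇): the Bézout identity exhibits 23 as an element of (460, 207), giving (23) ⊆ (460, 207). Containment (⊆): since 23 | 460 and 23 | 207 (460 = 23·20, 207 = 23·9), every Z-linear combination of 460 and 207 is divisible by 23, so (460, 207) ⊆ (23). Therefore (460, 207) = (23), d = 23.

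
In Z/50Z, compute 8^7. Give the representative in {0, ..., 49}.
Use repeated squaring. Binary(7) = 111. Walk through the bits of the exponent 7 left-to-right: at each bit after the leading one, square the running value, then multiply by 8 if the bit is 1 (always reducing mod 50):
  bit 1 = 1 (leading): start with 8.
  bit 2 = 1: square 8^2 = 64 ≡ 14; bit is 1, so multiply 14·8 = 112 ≡ 12 (mod 50).
  bit 3 = 1: square 12^2 = 144 ≡ 44; bit is 1, so multiply 44·8 = 352 ≡ 2 (mod 50).
Final value: 8^7 ≡ 2 (mod 50).

Final answer: 2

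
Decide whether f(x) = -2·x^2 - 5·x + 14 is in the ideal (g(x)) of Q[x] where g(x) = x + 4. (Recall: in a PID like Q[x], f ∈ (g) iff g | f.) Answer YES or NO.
NO

In Q[x] the ideal (g) consists of all multiples of g, so f ∈ (g) iff g | f, i.e. iff the remainder of f on division by g is 0. Divide f by g (g is monic, so eliminate the leading term of the running remainder at each step):
  leading term -2·x^2: subtract (-2·x)·g(x) = -2·x^2 - 8·x, leaving 3·x + 14
  leading term 3·x: subtract (3)·g(x) = 3·x + 12, leaving 2
The remainder r(x) = 2 ≠ 0 (and deg r < deg g), so g ∤ f, i.e. f ∉ (g).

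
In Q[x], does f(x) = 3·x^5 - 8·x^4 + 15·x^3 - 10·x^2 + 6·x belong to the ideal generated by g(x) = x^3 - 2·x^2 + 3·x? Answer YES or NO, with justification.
In Q[x] the ideal (g) consists of all multiples of g, so f ∈ (g) iff g | f, i.e. iff the remainder of f on division by g is 0. Divide f by g (g is monic, so eliminate the leading term of the running remainder at each step):
  leading term 3·x^5: subtract (3·x^2)·g(x) = 3·x^5 - 6·x^4 + 9·x^3, leaving -2·x^4 + 6·x^3 - 10·x^2 + 6·x
  leading term -2·x^4: subtract (-2·x)·g(x) = -2·x^4 + 4·x^3 - 6·x^2, leaving 2·x^3 - 4·x^2 + 6·x
  leading term 2·x^3: subtract (2)·g(x) = 2·x^3 - 4·x^2 + 6·x, leaving 0
The remainder is 0, so f(x) = g(x) · h(x) with h(x) = 3·x^2 - 2·x + 2. Hence g | f, i.e. f ∈ (g).

Final answer: YES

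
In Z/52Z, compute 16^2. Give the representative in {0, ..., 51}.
48

Use repeated squaring. Binary(2) = 10. Walk through the bits of the exponent 2 left-to-right: at each bit after the leading one, square the running value, then multiply by 16 if the bit is 1 (always reducing mod 52):
  bit 1 = 1 (leading): start with 16.
  bit 2 = 0: square 16^2 = 256 ≡ 48 (mod 52).
Final value: 16^2 ≡ 48 (mod 52).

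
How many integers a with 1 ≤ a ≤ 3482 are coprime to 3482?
1740

The number of a ∈ {1, ..., 3482} with gcd(a, 3482) = 1 is by definition Euler's totient φ(3482). φ is multiplicative, with φ(p^e) = p^e − p^(e−1). Factorise 3482 = 2 · 1741. Then
  φ(3482) = (2 − 1) · (1741 − 1) = 1 · 1740 = 1740.
So there are 1740 such integers.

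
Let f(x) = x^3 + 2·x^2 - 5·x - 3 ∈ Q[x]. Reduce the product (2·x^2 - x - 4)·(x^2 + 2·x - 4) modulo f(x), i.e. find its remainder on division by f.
First multiply in Q[x] without reducing: a · b = 2·x^4 + 3·x^3 - 14·x^2 - 4·x + 16. Now divide by f(x) = x^3 + 2·x^2 - 5·x - 3, eliminating the leading term at each step:
  leading term 2·x^4: subtract (2·x)·f(x) = 2·x^4 + 4·x^3 - 10·x^2 - 6·x, leaving -x^3 - 4·x^2 + 2·x + 16
  leading term -x^3: subtract (-1)·f(x) = -x^3 - 2·x^2 + 5·x + 3, leaving -2·x^2 - 3·x + 13
The degree is now < 3, so this is the remainder. Hence a · b ≡ -2·x^2 - 3·x + 13 in Q[x]/(f).

Final answer: a · b ≡ -2·x^2 - 3·x + 13 (mod f(x))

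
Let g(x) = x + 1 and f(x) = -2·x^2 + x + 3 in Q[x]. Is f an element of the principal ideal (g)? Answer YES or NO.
YES

In Q[x] the ideal (g) consists of all multiples of g, so f ∈ (g) iff g | f, i.e. iff the remainder of f on division by g is 0. Divide f by g (g is monic, so eliminate the leading term of the running remainder at each step):
  leading term -2·x^2: subtract (-2·x)·g(x) = -2·x^2 - 2·x, leaving 3·x + 3
  leading term 3·x: subtract (3)·g(x) = 3·x + 3, leaving 0
The remainder is 0, so f(x) = g(x) · h(x) with h(x) = 3 - 2·x. Hence g | f, i.e. f ∈ (g).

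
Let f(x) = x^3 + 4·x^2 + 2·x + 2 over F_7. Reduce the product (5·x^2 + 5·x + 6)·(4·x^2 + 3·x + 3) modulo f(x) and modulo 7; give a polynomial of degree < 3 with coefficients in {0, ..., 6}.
a · b ≡ 5·x^2 + 6·x + 3 (mod f(x))

Multiply as integer polynomials: a · b = 20·x^4 + 35·x^3 + 54·x^2 + 33·x + 18. Reducing coefficients mod 7: a · b ≡ 6·x^4 + 5·x^2 + 5·x + 4. Now divide by f(x) = x^3 + 4·x^2 + 2·x + 2 in F_7[x], eliminating the leading term at each step:
  leading term 6·x^4: subtract (6·x)·f(x) = 6·x^4 + 3·x^3 + 5·x^2 + 5·x, leaving 4·x^3 + 4 (coefficients mod 7)
  leading term 4·x^3: subtract (4)·f(x) = 4·x^3 + 2·x^2 + x + 1, leaving 5·x^2 + 6·x + 3 (coefficients mod 7)
The degree is now < 3, so this is the remainder. Hence a · b ≡ 5·x^2 + 6·x + 3 in F_7[x]/(f).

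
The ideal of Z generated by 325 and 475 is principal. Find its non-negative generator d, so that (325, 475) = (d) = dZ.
(325, 475) = (25); d = 25

In the PID Z, (a, b) is generated by gcd(a, b). Compute gcd(475, 325) with the extended Euclidean algorithm, tracking rows (r, s, t) with s·475 + t·325 = r:
  row A: (475, 1, 0)   [1·475 + 0·325 = 475]
  row B: (325, 0, 1)   [0·475 + 1·325 = 325]
  475 = 1·325 + 150   → row C = row A − 1·row B = (150, 1, −1)   [check: 1·475 − 1·325 = 150]
  325 = 2·150 + 25   → row D = row B − 2·row C = (25, −2, 3)   [check: −2·475 + 3·325 = 25]
  150 = 6·25 + 0   → remainder 0, stop. gcd = 25 (last nonzero row D).
So gcd(325, 475) = 25, with Bézout identity −2·475 + 3·325 = 25. Containment (⊇): the Bézout identity exhibits 25 as an element of (325, 475), giving (25) ⊆ (325, 475). Containment (⊆): since 25 | 325 and 25 | 475 (325 = 25·13, 475 = 25·19), every Z-linear combination of 325 and 475 is divisible by 25, so (325, 475) ⊆ (25). Therefore (325, 475) = (25), d = 25.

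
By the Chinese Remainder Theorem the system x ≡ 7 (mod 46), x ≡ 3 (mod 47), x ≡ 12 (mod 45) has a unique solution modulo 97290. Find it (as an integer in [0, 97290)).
x ≡ 49917 (mod 97290); the representative in [0, 97290) is 49917

The moduli 46, 47, 45 are pairwise coprime, so by the CRT there is a unique solution mod 46·47·45 = 97290.
Solve by successive substitution. Start with x ≡ 7 (mod 46).
  Combine with x ≡ 3 (mod 47): write x = 7 + 46·t and require 7 + 46·t ≡ 3 (mod 47), i.e. 46·t ≡ 3 − 7 ≡ 43 (mod 47). Since 46^(−1) ≡ 46 (mod 47), t ≡ 46·43 ≡ 4 (mod 47). So x ≡ 7 + 46·4 = 191 (mod 2162).
  Combine with x ≡ 12 (mod 45): write x = 191 + 2162·t and require 191 + 2162·t ≡ 12 (mod 45), i.e. 2162·t ≡ 12 − 191 ≡ 1 (mod 45). Since 2162^(−1) ≡ 23 (mod 45) (2162 ≡ 2 (mod 45)), t ≡ 23·1 ≡ 23 (mod 45). So x ≡ 191 + 2162·23 = 49917 (mod 97290).
Unique solution in [0, 97290): x = 49917.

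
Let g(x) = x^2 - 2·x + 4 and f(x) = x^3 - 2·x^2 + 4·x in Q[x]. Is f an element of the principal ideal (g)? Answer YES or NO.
In Q[x] the ideal (g) consists of all multiples of g, so f ∈ (g) iff g | f, i.e. iff the remainder of f on division by g is 0. Divide f by g (g is monic, so eliminate the leading term of the running remainder at each step):
  leading term x^3: subtract (x)·g(x) = x^3 - 2·x^2 + 4·x, leaving 0
The remainder is 0, so f(x) = g(x) · h(x) with h(x) = x. Hence g | f, i.e. f ∈ (g).

Final answer: YES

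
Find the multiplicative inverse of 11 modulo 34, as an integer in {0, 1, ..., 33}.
11^(−1) ≡ 31 (mod 34)

Apply the extended Euclidean algorithm to (34, 11), tracking rows (r, s, t) with s·34 + t·11 = r. Each division r_prev = q·r_cur + r_new produces the new row as (previous row) − q·(current row):
  row A: (34, 1, 0)   [1·34 + 0·11 = 34]
  row B: (11, 0, 1)   [0·34 + 1·11 = 11]
  34 = 3·11 + 1   → row C = row A − 3·row B = (1, 1, −3)   [check: 1·34 − 3·11 = 1]
  11 = 11·1 + 0   → remainder 0, stop. gcd = 1 (last nonzero row C).
The gcd is 1, so 11 is invertible mod 34. The last nonzero row gives 1·34 − 3·11 = 1, so t = −3. So 11^(−1) ≡ −3 ≡ 31 (mod 34). Verify: 11 · 31 = 341 ≡ 1 (mod 34). ✓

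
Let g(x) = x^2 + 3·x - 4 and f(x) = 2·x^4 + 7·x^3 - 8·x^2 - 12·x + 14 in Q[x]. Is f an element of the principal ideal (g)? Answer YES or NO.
NO

In Q[x] the ideal (g) consists of all multiples of g, so f ∈ (g) iff g | f, i.e. iff the remainder of f on division by g is 0. Divide f by g (g is monic, so eliminate the leading term of the running remainder at each step):
  leading term 2·x^4: subtract (2·x^2)·g(x) = 2·x^4 + 6·x^3 - 8·x^2, leaving x^3 - 12·x + 14
  leading term x^3: subtract (x)·g(x) = x^3 + 3·x^2 - 4·x, leaving -3·x^2 - 8·x + 14
  leading term -3·x^2: subtract (-3)·g(x) = -3·x^2 - 9·x + 12, leaving x + 2
The remainder r(x) = x + 2 ≠ 0 (and deg r < deg g), so g ∤ f, i.e. f ∉ (g).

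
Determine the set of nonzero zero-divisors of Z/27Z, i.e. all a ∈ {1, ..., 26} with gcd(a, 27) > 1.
nonzero zero-divisors of Z/27Z = {3, 6, 9, 12, 15, 18, 21, 24}

An element a ∈ Z/27Z (with a ≠ 0) is a zero-divisor iff gcd(a, 27) > 1 (because a is a unit precisely when gcd(a, n) = 1, and in Z/nZ every nonzero, non-unit element is a zero-divisor). Scan a = 1, ..., 26 and keep those with gcd(a, 27) > 1:
  gcd(3, 27) = 3, gcd(6, 27) = 3, gcd(9, 27) = 9, gcd(12, 27) = 3, gcd(15, 27) = 3, gcd(18, 27) = 9, gcd(21, 27) = 3, gcd(24, 27) = 3.
All other a ∈ {1, ..., 26} have gcd(a, 27) = 1 and are units. So the nonzero zero-divisors are exactly the 8 values of a appearing in this scan.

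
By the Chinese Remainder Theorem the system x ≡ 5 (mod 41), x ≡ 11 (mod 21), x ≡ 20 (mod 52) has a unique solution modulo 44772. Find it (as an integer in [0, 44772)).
The moduli 41, 21, 52 are pairwise coprime, so by the CRT there is a unique solution mod 41·21·52 = 44772.
Solve by successive substitution. Start with x ≡ 5 (mod 41).
  Combine with x ≡ 11 (mod 21): write x = 5 + 41·t and require 5 + 41·t ≡ 11 (mod 21), i.e. 41·t ≡ 11 − 5 ≡ 6 (mod 21). Since 41^(−1) ≡ 20 (mod 21) (41 ≡ 20 (mod 21)), t ≡ 20·6 ≡ 15 (mod 21). So x ≡ 5 + 41·15 = 620 (mod 861).
  Combine with x ≡ 20 (mod 52): write x = 620 + 861·t and require 620 + 861·t ≡ 20 (mod 52), i.e. 861·t ≡ 20 − 620 ≡ 24 (mod 52). Since 861^(−1) ≡ 9 (mod 52) (861 ≡ 29 (mod 52)), t ≡ 9·24 ≡ 8 (mod 52). So x ≡ 620 + 861·8 = 7508 (mod 44772).
Unique solution in [0, 44772): x = 7508.

Final answer: x ≡ 7508 (mod 44772); the representative in [0, 44772) is 7508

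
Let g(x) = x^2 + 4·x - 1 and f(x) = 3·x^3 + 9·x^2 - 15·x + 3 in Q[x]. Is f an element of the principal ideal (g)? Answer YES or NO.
In Q[x] the ideal (g) consists of all multiples of g, so f ∈ (g) iff g | f, i.e. iff the remainder of f on division by g is 0. Divide f by g (g is monic, so eliminate the leading term of the running remainder at each step):
  leading term 3·x^3: subtract (3·x)·g(x) = 3·x^3 + 12·x^2 - 3·x, leaving -3·x^2 - 12·x + 3
  leading term -3·x^2: subtract (-3)·g(x) = -3·x^2 - 12·x + 3, leaving 0
The remainder is 0, so f(x) = g(x) · h(x) with h(x) = 3·x - 3. Hence g | f, i.e. f ∈ (g).

Final answer: YES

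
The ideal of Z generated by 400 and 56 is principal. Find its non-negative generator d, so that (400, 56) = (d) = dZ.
(400, 56) = (8); d = 8

In the PID Z, (a, b) is generated by gcd(a, b). Compute gcd(400, 56) with the extended Euclidean algorithm, tracking rows (r, s, t) with s·400 + t·56 = r:
  row A: (400, 1, 0)   [1·400 + 0·56 = 400]
  row B: (56, 0, 1)   [0·400 + 1·56 = 56]
  400 = 7·56 + 8   → row C = row A − 7·row B = (8, 1, −7)   [check: 1·400 − 7·56 = 8]
  56 = 7·8 + 0   → remainder 0, stop. gcd = 8 (last nonzero row C).
So gcd(400, 56) = 8, with Bézout identity 1·400 − 7·56 = 8. Containment (⊇): the Bézout identity exhibits 8 as an element of (400, 56), giving (8) ⊆ (400, 56). Containment (⊆): since 8 | 400 and 8 | 56 (400 = 8·50, 56 = 8·7), every Z-linear combination of 400 and 56 is divisible by 8, so (400, 56) ⊆ (8). Therefore (400, 56) = (8), d = 8.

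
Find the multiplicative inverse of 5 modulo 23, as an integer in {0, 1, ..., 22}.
5^(−1) ≡ 14 (mod 23)

Apply the extended Euclidean algorithm to (23, 5), tracking rows (r, s, t) with s·23 + t·5 = r. Each division r_prev = q·r_cur + r_new produces the new row as (previous row) − q·(current row):
  row A: (23, 1, 0)   [1·23 + 0·5 = 23]
  row B: (5, 0, 1)   [0·23 + 1·5 = 5]
  23 = 4·5 + 3   → row C = row A − 4·row B = (3, 1, −4)   [check: 1·23 − 4·5 = 3]
  5 = 1·3 + 2   → row D = row B − 1·row C = (2, −1, 5)   [check: −1·23 + 5·5 = 2]
  3 = 1·2 + 1   → row E = row C − 1·row D = (1, 2, −9)   [check: 2·23 − 9·5 = 1]
  2 = 2·1 + 0   → remainder 0, stop. gcd = 1 (last nonzero row E).
The gcd is 1, so 5 is invertible mod 23. The last nonzero row gives 2·23 − 9·5 = 1, so t = −9. So 5^(−1) ≡ −9 ≡ 14 (mod 23). Verify: 5 · 14 = 70 ≡ 1 (mod 23). ✓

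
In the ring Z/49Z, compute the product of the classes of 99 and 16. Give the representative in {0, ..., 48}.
16

Reduce the factors first: 99 ≡ 1 (mod 49), so 99 · 16 ≡ 1 · 16 (mod 49). 1 · 16 = 16. Dividing by 49: 16 = 0·49 + 16. So (99 · 16) mod 49 = 16.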